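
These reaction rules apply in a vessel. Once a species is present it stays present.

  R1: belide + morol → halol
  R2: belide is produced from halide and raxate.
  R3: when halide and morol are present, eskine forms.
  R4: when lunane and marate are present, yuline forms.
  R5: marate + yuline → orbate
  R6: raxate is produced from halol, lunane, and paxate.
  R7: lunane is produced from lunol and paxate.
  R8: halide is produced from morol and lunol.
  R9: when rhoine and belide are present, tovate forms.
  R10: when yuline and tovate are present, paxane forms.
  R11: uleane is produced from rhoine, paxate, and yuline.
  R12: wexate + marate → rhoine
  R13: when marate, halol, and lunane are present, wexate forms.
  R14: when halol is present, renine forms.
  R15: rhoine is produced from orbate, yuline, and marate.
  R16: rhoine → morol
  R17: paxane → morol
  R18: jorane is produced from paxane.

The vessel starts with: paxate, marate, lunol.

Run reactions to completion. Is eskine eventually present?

Yes

lunol and paxate present → lunane forms (R7).
lunane and marate present → yuline forms (R4).
marate and yuline present → orbate forms (R5).
orbate, yuline, and marate present → rhoine forms (R15).
rhoine present → morol forms (R16).
morol and lunol present → halide forms (R8).
halide and morol present → eskine forms (R3).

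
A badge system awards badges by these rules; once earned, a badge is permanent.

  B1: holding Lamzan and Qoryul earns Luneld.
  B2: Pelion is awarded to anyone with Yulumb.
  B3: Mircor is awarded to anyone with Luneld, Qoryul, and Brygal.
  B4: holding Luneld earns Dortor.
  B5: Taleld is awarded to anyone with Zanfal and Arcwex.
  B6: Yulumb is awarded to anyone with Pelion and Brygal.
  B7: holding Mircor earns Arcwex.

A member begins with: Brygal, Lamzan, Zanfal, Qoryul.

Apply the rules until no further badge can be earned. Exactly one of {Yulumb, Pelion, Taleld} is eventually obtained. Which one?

Taleld

With Lamzan and Qoryul, Luneld is earned (B1).
With Luneld, Qoryul, and Brygal, Mircor is earned (B3).
With Mircor, Arcwex is earned (B7).
With Zanfal and Arcwex, Taleld is earned (B5).
Yulumb would need Pelion and Brygal (B6), but Pelion is never earned. Pelion would need Yulumb (B2), but Yulumb is never earned.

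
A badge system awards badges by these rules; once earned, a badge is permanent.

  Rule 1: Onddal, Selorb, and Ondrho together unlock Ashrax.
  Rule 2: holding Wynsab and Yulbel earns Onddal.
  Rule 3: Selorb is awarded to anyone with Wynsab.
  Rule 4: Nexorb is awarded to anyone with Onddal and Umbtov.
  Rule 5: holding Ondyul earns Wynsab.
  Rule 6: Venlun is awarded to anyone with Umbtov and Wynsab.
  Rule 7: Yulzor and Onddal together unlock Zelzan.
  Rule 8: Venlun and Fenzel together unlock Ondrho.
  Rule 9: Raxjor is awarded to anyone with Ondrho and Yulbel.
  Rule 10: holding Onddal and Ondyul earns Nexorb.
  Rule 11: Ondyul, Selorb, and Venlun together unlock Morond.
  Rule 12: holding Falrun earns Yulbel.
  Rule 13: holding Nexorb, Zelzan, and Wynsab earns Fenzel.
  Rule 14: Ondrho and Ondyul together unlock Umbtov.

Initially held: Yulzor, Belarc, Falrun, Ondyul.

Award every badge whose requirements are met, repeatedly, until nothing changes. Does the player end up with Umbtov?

No

Umbtov would need Ondrho and Ondyul (Rule 14), but Ondrho is never earned.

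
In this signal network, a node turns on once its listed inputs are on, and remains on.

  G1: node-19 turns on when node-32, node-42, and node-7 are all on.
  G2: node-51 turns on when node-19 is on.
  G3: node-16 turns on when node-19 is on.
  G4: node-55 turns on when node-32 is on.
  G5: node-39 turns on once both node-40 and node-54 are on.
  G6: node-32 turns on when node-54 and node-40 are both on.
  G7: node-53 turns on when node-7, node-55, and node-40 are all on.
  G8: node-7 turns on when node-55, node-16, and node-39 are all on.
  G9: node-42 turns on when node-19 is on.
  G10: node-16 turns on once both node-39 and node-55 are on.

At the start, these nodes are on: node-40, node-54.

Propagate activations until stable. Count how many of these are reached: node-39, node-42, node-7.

node-40 and node-54 are on, so node-39 turns on (G5).
node-54 and node-40 are on, so node-32 turns on (G6).
node-32 is on, so node-55 turns on (G4).
node-39 and node-55 are on, so node-16 turns on (G10).
node-55, node-16, and node-39 are on, so node-7 turns on (G8).
node-39: reached.
node-42 would need node-19 (G9), but node-19 never turns on.
node-7: reached.
Reached: node-39 and node-7 — 2 of the 3.

2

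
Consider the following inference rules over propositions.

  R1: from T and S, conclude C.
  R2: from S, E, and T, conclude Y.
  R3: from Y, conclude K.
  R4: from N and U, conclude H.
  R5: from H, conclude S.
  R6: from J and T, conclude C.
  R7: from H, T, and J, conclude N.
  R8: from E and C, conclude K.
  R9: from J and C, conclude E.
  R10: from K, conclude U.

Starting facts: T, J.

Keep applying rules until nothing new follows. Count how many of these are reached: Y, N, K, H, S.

From J and T, R6 gives C.
From J and C, R9 gives E.
From E and C, R8 gives K.
Y would need S, E, and T (R2), but S is never established.
N would need H, T, and J (R7), but H is never established.
K: reached.
H would need N and U (R4), but N is never established.
S would need H (R5), but H is never established.
Reached: K — 1 of the 5.

1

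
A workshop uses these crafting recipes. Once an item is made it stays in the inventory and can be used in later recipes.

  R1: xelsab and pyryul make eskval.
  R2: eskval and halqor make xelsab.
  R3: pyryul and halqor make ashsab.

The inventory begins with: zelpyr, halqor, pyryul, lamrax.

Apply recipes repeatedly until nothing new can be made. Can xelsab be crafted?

No

xelsab would need eskval and halqor (R2), but eskval is never obtained.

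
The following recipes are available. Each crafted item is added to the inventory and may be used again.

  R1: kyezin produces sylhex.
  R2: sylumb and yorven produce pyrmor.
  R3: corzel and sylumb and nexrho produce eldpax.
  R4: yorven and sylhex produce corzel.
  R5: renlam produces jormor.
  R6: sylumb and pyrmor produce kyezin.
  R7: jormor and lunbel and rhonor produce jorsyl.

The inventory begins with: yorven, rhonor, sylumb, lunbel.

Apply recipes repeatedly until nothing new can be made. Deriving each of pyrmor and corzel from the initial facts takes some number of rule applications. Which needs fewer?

pyrmor

pyrmor: sylumb and yorven → pyrmor (R2). [1 rule application]
corzel: Using R2, sylumb and yorven make pyrmor. sylumb and pyrmor → kyezin (R6). Using R1, kyezin makes sylhex. Using R4, yorven and sylhex make corzel. [4 rule applications]
pyrmor needs fewer.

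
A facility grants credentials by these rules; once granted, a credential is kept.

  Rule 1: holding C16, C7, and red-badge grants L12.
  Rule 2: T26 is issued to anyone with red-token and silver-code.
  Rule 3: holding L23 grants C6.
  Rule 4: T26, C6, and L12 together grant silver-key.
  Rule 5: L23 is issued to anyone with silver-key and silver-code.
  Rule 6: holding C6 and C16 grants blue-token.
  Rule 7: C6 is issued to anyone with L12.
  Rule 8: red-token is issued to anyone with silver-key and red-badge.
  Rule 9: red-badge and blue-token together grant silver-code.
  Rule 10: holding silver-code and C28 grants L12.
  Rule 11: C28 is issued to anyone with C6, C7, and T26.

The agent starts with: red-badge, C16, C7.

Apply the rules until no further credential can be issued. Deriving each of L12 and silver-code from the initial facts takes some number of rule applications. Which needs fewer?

L12: Holding C16, C7, and red-badge grants L12 (Rule 1). [1 rule application]
silver-code: Holding C16, C7, and red-badge grants L12 (Rule 1). Holding L12 grants C6 (Rule 7). Holding C6 and C16 grants blue-token (Rule 6). Holding red-badge and blue-token grants silver-code (Rule 9). [4 rule applications]
L12 needs fewer.

L12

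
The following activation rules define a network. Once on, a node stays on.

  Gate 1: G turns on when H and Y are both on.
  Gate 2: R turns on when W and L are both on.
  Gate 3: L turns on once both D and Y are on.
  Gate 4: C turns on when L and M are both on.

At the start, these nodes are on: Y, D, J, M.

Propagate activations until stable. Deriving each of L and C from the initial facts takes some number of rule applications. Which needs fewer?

L: D and Y are on, so L turns on (Gate 3). [1 rule application]
C: D and Y are on, so L turns on (Gate 3). L and M are on, so C turns on (Gate 4). [2 rule applications]
L needs fewer.

L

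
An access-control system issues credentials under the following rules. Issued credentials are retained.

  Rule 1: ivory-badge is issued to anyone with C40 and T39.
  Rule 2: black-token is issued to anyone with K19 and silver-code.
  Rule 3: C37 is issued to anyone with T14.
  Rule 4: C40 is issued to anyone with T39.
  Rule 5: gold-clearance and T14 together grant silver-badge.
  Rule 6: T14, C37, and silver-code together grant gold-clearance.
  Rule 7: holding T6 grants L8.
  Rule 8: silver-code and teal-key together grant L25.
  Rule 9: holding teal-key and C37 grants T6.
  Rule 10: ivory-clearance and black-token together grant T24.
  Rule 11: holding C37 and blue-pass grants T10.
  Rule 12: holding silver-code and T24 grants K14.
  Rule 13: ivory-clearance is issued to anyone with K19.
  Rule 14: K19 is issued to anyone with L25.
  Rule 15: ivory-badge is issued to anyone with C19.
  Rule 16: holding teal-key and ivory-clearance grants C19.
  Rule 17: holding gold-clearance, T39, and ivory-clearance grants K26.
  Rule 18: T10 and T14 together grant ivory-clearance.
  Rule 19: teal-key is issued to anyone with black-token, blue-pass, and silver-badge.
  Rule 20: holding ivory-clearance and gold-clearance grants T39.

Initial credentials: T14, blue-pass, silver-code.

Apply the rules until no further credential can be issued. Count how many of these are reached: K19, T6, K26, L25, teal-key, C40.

2

Holding T14 grants C37 (Rule 3).
Holding T14, C37, and silver-code grants gold-clearance (Rule 6).
Holding C37 and blue-pass grants T10 (Rule 11).
Holding T10 and T14 grants ivory-clearance (Rule 18).
Holding ivory-clearance and gold-clearance grants T39 (Rule 20).
Holding gold-clearance, T39, and ivory-clearance grants K26 (Rule 17).
Holding T39 grants C40 (Rule 4).
K19 would need L25 (Rule 14), but L25 is never granted.
T6 would need teal-key and C37 (Rule 9), but teal-key is never granted.
K26: reached.
L25 would need silver-code and teal-key (Rule 8), but teal-key is never granted.
teal-key would need black-token, blue-pass, and silver-badge (Rule 19), but black-token is never granted.
C40: reached.
Reached: K26 and C40 — 2 of the 6.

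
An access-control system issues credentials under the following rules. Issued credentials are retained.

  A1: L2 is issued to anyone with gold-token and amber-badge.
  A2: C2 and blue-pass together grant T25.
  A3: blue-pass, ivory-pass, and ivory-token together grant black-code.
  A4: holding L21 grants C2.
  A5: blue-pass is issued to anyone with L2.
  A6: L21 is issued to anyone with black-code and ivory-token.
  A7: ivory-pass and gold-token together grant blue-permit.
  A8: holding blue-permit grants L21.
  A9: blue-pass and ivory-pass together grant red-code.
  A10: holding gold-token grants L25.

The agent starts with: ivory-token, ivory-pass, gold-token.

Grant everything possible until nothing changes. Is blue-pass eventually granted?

blue-pass would need L2 (A5), but L2 is never granted.

No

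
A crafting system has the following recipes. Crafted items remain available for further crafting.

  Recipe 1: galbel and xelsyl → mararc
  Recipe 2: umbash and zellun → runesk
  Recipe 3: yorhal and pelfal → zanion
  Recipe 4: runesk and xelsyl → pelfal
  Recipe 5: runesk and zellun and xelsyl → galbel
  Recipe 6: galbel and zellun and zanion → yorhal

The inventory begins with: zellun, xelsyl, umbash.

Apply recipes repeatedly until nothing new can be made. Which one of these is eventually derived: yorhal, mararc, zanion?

mararc

Using Recipe 2, umbash and zellun make runesk.
Using Recipe 5, runesk, zellun, and xelsyl make galbel.
Using Recipe 1, galbel and xelsyl make mararc.
yorhal would need galbel, zellun, and zanion (Recipe 6), but zanion is never obtained. zanion would need yorhal and pelfal (Recipe 3), but yorhal is never obtained.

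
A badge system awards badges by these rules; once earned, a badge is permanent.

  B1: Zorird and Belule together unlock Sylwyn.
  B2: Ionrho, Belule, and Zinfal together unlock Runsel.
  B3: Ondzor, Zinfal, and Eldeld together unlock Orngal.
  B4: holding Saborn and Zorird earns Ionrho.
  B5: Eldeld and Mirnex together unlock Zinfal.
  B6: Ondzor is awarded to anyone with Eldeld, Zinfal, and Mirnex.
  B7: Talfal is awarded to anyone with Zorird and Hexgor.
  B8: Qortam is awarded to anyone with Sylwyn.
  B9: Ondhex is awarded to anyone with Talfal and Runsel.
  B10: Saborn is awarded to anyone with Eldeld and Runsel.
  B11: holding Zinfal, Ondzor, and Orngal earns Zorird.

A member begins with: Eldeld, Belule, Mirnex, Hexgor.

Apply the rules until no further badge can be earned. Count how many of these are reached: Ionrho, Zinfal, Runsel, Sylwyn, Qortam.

3

With Eldeld and Mirnex, Zinfal is earned (B5).
With Eldeld, Zinfal, and Mirnex, Ondzor is earned (B6).
With Ondzor, Zinfal, and Eldeld, Orngal is earned (B3).
With Zinfal, Ondzor, and Orngal, Zorird is earned (B11).
With Zorird and Belule, Sylwyn is earned (B1).
With Sylwyn, Qortam is earned (B8).
Ionrho would need Saborn and Zorird (B4), but Saborn is never earned.
Zinfal: reached.
Runsel would need Ionrho, Belule, and Zinfal (B2), but Ionrho is never earned.
Sylwyn: reached.
Qortam: reached.
Reached: Zinfal, Sylwyn, and Qortam — 3 of the 5.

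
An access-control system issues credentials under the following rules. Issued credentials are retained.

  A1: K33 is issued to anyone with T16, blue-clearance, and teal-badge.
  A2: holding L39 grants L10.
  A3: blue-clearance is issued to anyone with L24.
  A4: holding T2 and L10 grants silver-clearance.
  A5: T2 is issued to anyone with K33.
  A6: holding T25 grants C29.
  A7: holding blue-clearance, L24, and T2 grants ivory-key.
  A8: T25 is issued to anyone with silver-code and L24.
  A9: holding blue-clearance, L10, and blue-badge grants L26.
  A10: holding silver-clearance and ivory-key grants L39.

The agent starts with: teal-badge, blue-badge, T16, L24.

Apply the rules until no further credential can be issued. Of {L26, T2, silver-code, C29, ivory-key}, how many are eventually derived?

Holding L24 grants blue-clearance (A3).
Holding T16, blue-clearance, and teal-badge grants K33 (A1).
Holding K33 grants T2 (A5).
Holding blue-clearance, L24, and T2 grants ivory-key (A7).
L26 would need blue-clearance, L10, and blue-badge (A9), but L10 is never granted.
T2: reached.
No rule produces silver-code, and it is not given.
C29 would need T25 (A6), but T25 is never granted.
ivory-key: reached.
Reached: T2 and ivory-key — 2 of the 5.

2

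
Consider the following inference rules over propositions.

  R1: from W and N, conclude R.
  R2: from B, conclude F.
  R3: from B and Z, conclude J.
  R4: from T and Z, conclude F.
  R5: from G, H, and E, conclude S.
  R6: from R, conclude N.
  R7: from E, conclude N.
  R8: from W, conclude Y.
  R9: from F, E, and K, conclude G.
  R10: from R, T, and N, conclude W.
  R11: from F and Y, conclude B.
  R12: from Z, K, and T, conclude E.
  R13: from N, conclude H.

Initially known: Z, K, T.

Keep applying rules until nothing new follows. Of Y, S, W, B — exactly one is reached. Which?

S

From Z, K, and T, R12 gives E.
From T and Z, R4 gives F.
From F, E, and K, R9 gives G.
E holds, so N follows (R7).
From N, R13 gives H.
G, H, and E hold, so S follows (R5).
Y would need W (R8), but W is never established. B would need F and Y (R11), but Y is never established. W would need R, T, and N (R10), but R is never established.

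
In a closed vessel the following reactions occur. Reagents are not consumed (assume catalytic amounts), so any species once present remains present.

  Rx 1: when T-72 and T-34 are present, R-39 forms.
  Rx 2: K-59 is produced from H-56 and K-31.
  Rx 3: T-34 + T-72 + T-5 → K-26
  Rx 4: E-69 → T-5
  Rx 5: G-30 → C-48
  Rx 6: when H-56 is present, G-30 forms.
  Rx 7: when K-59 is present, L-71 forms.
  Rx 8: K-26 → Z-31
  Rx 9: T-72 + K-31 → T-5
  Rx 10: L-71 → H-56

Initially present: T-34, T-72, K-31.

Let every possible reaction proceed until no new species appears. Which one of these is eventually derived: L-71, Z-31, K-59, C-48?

T-72 and K-31 present → T-5 forms (Rx 9).
T-34, T-72, and T-5 present → K-26 forms (Rx 3).
K-26 present → Z-31 forms (Rx 8).
C-48 would need G-30 (Rx 5), but G-30 never forms. K-59 would need H-56 and K-31 (Rx 2), but H-56 never forms. L-71 would need K-59 (Rx 7), but K-59 never forms.

Z-31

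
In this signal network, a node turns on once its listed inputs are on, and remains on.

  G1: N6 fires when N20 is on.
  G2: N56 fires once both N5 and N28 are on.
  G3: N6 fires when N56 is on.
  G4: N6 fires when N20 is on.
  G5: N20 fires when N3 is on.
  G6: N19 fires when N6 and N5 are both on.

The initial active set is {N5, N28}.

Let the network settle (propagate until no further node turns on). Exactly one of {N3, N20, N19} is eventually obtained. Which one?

N19

N5 and N28 are on, so N56 fires (G2).
N56 is on, so N6 fires (G3).
N6 and N5 are on, so N19 fires (G6).
N20 would need N3 (G5), but N3 never turns on. No rule produces N3, and it is not given.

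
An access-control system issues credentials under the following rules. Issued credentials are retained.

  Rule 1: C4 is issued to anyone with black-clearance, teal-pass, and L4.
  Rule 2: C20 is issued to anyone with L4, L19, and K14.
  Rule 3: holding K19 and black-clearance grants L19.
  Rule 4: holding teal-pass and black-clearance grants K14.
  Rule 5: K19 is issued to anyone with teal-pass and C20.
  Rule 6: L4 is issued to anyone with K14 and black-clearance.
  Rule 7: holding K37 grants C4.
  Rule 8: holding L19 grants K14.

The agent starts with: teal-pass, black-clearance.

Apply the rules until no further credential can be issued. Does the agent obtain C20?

No

C20 would need L4, L19, and K14 (Rule 2), but L19 is never granted.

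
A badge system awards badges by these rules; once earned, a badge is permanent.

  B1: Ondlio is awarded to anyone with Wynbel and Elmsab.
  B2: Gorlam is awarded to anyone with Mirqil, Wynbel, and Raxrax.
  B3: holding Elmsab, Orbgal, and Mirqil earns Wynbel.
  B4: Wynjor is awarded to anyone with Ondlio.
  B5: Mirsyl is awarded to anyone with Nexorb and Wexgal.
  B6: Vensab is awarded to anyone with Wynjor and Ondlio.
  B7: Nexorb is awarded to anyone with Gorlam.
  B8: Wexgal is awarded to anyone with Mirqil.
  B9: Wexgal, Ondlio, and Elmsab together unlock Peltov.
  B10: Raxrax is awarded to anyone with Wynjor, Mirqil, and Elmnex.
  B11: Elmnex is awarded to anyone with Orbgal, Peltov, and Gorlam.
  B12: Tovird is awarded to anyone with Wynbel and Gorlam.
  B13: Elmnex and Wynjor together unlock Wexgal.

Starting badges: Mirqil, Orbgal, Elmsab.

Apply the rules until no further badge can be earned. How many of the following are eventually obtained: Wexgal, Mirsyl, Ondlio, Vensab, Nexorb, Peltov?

With Elmsab, Orbgal, and Mirqil, Wynbel is earned (B3).
With Mirqil, Wexgal is earned (B8).
With Wynbel and Elmsab, Ondlio is earned (B1).
With Ondlio, Wynjor is earned (B4).
With Wexgal, Ondlio, and Elmsab, Peltov is earned (B9).
With Wynjor and Ondlio, Vensab is earned (B6).
Wexgal: reached.
Mirsyl would need Nexorb and Wexgal (B5), but Nexorb is never earned.
Ondlio: reached.
Vensab: reached.
Nexorb would need Gorlam (B7), but Gorlam is never earned.
Peltov: reached.
Reached: Wexgal, Ondlio, Vensab, and Peltov — 4 of the 6.

4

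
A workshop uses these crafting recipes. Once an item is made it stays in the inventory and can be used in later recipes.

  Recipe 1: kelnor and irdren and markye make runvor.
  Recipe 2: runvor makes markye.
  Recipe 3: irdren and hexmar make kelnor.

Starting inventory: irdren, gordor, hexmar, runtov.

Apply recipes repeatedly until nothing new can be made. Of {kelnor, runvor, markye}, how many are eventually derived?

1

irdren and hexmar → kelnor (Recipe 3).
kelnor: reached.
runvor would need kelnor, irdren, and markye (Recipe 1), but markye is never obtained.
markye would need runvor (Recipe 2), but runvor is never obtained.
Reached: kelnor — 1 of the 3.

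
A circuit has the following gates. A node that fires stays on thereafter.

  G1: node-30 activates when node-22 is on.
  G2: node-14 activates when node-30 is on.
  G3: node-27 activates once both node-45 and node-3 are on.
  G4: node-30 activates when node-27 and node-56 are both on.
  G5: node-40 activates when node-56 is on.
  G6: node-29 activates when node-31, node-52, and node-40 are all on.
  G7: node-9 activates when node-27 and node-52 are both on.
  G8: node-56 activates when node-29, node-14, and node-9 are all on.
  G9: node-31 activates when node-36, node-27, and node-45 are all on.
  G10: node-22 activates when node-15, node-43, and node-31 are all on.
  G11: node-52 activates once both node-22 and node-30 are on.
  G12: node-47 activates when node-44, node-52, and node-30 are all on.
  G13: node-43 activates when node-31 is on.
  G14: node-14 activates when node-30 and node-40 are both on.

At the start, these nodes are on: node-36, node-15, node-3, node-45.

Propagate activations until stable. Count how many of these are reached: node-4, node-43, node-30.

node-45 and node-3 are on, so node-27 activates (G3).
G9: node-36, node-27, and node-45 on → node-31 on.
node-31 is on, so node-43 activates (G13).
node-15, node-43, and node-31 are on, so node-22 activates (G10).
node-22 is on, so node-30 activates (G1).
No rule produces node-4, and it is not given.
node-43: reached.
node-30: reached.
Reached: node-43 and node-30 — 2 of the 3.

2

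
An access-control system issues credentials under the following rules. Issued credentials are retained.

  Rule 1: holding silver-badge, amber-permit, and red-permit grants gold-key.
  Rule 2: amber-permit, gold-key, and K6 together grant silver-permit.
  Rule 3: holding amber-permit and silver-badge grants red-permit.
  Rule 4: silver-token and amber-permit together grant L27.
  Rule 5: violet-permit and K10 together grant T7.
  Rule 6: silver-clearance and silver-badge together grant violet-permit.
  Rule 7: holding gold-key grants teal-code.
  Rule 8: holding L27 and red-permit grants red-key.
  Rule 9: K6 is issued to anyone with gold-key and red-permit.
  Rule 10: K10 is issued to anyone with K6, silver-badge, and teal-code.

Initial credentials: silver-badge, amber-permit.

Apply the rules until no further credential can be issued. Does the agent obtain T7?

No

T7 would need violet-permit and K10 (Rule 5), but violet-permit is never granted.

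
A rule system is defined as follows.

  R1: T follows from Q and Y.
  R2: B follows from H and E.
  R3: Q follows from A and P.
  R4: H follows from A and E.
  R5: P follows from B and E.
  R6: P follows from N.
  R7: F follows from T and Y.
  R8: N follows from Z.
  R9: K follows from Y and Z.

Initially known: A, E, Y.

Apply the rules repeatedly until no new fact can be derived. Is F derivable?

Yes

A and E hold, so H follows (R4).
From H and E, R2 gives B.
B and E hold, so P follows (R5).
A and P hold, so Q follows (R3).
From Q and Y, R1 gives T.
From T and Y, R7 gives F.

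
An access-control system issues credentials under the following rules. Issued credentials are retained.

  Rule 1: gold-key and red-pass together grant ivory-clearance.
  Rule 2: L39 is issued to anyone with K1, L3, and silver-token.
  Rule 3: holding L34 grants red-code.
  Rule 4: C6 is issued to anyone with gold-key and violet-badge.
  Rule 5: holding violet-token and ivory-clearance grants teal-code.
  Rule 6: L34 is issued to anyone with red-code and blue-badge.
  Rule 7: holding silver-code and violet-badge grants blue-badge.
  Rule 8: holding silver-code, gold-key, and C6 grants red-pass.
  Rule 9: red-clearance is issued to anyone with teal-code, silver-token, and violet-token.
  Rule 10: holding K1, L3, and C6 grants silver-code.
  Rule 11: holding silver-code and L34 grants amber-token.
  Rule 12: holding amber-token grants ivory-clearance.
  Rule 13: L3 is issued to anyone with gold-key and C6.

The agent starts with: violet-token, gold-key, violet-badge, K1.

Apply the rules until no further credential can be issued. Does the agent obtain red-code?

No

red-code would need L34 (Rule 3), but L34 is never granted.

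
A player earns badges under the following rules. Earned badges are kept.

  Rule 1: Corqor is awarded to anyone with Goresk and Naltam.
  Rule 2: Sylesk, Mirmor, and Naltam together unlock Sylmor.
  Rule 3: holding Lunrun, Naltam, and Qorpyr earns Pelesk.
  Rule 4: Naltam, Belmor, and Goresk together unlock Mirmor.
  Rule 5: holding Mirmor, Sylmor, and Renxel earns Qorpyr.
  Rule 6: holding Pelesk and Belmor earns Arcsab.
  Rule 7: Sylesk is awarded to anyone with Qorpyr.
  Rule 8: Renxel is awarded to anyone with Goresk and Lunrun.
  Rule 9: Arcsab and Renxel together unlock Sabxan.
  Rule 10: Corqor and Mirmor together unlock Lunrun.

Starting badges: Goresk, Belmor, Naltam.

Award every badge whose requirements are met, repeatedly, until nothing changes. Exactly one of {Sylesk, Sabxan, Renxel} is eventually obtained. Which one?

Renxel

With Goresk and Naltam, Corqor is earned (Rule 1).
With Naltam, Belmor, and Goresk, Mirmor is earned (Rule 4).
With Corqor and Mirmor, Lunrun is earned (Rule 10).
With Goresk and Lunrun, Renxel is earned (Rule 8).
Sabxan would need Arcsab and Renxel (Rule 9), but Arcsab is never earned. Sylesk would need Qorpyr (Rule 7), but Qorpyr is never earned.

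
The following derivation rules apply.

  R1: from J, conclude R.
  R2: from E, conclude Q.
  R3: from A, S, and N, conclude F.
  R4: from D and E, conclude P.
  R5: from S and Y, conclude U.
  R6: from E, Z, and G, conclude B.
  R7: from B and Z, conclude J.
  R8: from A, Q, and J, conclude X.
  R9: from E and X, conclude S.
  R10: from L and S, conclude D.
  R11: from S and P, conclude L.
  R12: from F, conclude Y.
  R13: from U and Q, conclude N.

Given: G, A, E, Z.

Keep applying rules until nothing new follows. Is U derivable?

U would need S and Y (R5), but Y is never established.

No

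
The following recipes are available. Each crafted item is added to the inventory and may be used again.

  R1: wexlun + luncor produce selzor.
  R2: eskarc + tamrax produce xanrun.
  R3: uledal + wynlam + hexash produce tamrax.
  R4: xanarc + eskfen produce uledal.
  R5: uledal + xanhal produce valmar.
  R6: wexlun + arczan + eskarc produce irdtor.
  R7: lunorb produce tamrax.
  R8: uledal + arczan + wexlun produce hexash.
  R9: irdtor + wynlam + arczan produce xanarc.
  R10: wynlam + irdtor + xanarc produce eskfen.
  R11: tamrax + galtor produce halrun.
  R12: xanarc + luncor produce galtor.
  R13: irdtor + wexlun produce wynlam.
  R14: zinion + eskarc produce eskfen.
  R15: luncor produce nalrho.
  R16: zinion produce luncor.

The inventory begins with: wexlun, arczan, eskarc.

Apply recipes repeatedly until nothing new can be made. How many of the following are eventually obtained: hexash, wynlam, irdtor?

3

wexlun + arczan + eskarc → irdtor (R6).
irdtor + wexlun → wynlam (R13).
Using R9, irdtor, wynlam, and arczan make xanarc.
Using R10, wynlam, irdtor, and xanarc make eskfen.
Using R4, xanarc and eskfen make uledal.
uledal + arczan + wexlun → hexash (R8).
hexash: reached.
wynlam: reached.
irdtor: reached.
All 3 are reached.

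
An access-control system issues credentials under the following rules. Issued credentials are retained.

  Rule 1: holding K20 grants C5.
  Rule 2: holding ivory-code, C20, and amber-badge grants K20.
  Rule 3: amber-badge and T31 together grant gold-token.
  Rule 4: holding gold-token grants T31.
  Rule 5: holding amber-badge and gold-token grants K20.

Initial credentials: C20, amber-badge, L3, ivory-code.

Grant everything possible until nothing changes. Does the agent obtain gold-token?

No

gold-token would need amber-badge and T31 (Rule 3), but T31 is never granted.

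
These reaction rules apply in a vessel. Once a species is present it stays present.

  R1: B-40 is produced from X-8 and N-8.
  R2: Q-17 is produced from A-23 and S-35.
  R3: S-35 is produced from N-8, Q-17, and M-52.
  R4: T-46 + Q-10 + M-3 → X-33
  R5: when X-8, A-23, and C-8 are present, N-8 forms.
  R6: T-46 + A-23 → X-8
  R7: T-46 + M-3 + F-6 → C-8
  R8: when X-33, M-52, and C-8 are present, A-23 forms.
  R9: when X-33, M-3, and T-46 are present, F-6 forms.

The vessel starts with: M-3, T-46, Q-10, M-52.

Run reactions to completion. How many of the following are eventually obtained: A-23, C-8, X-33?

T-46, Q-10, and M-3 present → X-33 forms (R4).
X-33, M-3, and T-46 present → F-6 forms (R9).
T-46, M-3, and F-6 present → C-8 forms (R7).
X-33, M-52, and C-8 present → A-23 forms (R8).
A-23: reached.
C-8: reached.
X-33: reached.
All 3 are reached.

3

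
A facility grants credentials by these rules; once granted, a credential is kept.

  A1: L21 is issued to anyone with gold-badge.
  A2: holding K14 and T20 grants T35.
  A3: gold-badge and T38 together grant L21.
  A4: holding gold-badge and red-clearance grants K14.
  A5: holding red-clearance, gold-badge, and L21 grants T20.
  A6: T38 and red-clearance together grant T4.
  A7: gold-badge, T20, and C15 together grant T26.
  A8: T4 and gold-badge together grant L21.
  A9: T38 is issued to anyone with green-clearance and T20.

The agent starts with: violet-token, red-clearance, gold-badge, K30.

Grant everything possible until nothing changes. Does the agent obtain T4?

No

T4 would need T38 and red-clearance (A6), but T38 is never granted.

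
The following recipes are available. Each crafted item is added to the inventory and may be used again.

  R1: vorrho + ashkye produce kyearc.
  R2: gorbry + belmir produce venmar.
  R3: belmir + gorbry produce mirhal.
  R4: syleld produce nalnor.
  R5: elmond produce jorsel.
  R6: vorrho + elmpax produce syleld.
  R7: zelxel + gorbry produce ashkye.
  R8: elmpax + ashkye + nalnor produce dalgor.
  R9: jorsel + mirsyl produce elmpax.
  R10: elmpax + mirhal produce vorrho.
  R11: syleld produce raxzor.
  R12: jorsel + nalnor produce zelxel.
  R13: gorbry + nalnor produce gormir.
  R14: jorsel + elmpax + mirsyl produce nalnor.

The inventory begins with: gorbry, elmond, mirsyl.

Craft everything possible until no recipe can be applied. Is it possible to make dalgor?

Using R5, elmond makes jorsel.
Using R9, jorsel and mirsyl make elmpax.
jorsel + elmpax + mirsyl → nalnor (R14).
jorsel + nalnor → zelxel (R12).
Using R7, zelxel and gorbry make ashkye.
Using R8, elmpax, ashkye, and nalnor make dalgor.

Yes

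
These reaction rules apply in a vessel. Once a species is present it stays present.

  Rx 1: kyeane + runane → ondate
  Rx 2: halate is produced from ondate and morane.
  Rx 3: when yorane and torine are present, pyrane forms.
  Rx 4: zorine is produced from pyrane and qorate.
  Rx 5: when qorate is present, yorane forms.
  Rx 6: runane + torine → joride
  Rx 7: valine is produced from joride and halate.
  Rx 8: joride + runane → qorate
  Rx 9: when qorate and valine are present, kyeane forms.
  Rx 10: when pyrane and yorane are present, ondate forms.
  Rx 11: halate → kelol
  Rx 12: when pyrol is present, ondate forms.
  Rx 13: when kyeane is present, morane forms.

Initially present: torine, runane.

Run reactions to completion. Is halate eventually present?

halate would need ondate and morane (Rx 2), but morane never forms.

No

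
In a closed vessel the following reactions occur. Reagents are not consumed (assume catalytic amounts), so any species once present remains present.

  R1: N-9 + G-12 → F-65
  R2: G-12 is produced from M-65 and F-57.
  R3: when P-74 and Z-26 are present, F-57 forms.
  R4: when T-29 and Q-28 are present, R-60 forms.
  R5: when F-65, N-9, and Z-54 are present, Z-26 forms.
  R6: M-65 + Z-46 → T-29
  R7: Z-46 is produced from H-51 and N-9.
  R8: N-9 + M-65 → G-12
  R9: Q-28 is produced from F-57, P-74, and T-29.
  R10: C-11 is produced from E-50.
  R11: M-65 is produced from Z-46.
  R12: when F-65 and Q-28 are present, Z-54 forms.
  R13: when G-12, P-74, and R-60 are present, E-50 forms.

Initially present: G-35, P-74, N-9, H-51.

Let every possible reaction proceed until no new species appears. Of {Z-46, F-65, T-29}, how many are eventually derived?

H-51 and N-9 present → Z-46 forms (R7).
Z-46 present → M-65 forms (R11).
M-65 and Z-46 present → T-29 forms (R6).
N-9 and M-65 present → G-12 forms (R8).
N-9 and G-12 present → F-65 forms (R1).
Z-46: reached.
F-65: reached.
T-29: reached.
All 3 are reached.

3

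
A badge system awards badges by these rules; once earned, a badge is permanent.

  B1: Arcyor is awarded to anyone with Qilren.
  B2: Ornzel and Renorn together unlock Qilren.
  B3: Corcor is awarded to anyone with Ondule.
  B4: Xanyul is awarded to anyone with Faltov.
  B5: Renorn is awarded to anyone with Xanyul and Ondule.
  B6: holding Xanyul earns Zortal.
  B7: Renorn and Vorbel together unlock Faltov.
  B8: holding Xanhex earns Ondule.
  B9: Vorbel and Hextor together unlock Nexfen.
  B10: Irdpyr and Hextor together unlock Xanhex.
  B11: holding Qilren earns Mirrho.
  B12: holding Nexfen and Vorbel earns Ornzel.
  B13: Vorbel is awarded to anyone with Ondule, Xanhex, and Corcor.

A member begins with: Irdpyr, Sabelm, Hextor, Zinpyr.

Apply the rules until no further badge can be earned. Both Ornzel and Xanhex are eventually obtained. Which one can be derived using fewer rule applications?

Xanhex: With Irdpyr and Hextor, Xanhex is earned (B10). [1 rule application]
Ornzel: With Irdpyr and Hextor, Xanhex is earned (B10). With Xanhex, Ondule is earned (B8). With Ondule, Corcor is earned (B3). With Ondule, Xanhex, and Corcor, Vorbel is earned (B13). With Vorbel and Hextor, Nexfen is earned (B9). With Nexfen and Vorbel, Ornzel is earned (B12). [6 rule applications]
Xanhex needs fewer.

Xanhex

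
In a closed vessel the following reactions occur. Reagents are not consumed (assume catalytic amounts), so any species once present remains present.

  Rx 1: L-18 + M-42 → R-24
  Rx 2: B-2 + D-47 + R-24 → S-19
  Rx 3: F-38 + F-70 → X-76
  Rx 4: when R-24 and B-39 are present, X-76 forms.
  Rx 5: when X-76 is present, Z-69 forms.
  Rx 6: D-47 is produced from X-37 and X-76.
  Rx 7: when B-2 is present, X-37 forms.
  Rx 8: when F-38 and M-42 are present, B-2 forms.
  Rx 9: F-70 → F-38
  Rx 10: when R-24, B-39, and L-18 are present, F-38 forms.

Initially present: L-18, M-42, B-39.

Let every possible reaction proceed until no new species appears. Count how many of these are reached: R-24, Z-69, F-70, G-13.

2

L-18 and M-42 present → R-24 forms (Rx 1).
R-24 and B-39 present → X-76 forms (Rx 4).
X-76 present → Z-69 forms (Rx 5).
R-24: reached.
Z-69: reached.
No rule produces F-70, and it is not given.
No rule produces G-13, and it is not given.
Reached: R-24 and Z-69 — 2 of the 4.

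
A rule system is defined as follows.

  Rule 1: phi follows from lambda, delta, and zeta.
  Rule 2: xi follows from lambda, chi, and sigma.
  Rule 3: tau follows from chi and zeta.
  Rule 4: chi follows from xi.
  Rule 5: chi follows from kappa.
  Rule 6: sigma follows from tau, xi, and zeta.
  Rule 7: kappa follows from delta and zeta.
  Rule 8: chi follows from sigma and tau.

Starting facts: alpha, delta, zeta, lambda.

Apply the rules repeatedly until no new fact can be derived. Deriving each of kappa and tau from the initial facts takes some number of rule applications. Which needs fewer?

kappa: delta and zeta hold, so kappa follows (Rule 7). [1 rule application]
tau: delta and zeta hold, so kappa follows (Rule 7). kappa holds, so chi follows (Rule 5). From chi and zeta, Rule 3 gives tau. [3 rule applications]
kappa needs fewer.

kappa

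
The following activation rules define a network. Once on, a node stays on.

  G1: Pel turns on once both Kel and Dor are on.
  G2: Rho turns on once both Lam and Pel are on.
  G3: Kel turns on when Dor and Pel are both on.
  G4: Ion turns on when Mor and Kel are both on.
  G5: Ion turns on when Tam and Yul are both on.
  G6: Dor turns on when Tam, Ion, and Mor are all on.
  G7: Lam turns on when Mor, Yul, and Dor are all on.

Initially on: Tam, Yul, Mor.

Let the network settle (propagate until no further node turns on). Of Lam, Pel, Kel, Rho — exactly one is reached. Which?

G5: Tam and Yul on → Ion on.
Tam, Ion, and Mor are on, so Dor turns on (G6).
Mor, Yul, and Dor are on, so Lam turns on (G7).
Kel would need Dor and Pel (G3), but Pel never turns on. Pel would need Kel and Dor (G1), but Kel never turns on. Rho would need Lam and Pel (G2), but Pel never turns on.

Lam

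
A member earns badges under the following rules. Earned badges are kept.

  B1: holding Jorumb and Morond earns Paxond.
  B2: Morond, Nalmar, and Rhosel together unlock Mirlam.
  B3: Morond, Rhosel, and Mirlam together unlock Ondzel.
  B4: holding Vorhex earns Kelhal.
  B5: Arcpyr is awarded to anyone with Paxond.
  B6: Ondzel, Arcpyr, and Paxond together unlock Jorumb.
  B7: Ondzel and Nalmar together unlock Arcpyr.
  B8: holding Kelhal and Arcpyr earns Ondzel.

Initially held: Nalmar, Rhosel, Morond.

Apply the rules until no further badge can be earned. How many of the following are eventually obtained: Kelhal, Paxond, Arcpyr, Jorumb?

1

With Morond, Nalmar, and Rhosel, Mirlam is earned (B2).
With Morond, Rhosel, and Mirlam, Ondzel is earned (B3).
With Ondzel and Nalmar, Arcpyr is earned (B7).
Kelhal would need Vorhex (B4), but Vorhex is never earned.
Paxond would need Jorumb and Morond (B1), but Jorumb is never earned.
Arcpyr: reached.
Jorumb would need Ondzel, Arcpyr, and Paxond (B6), but Paxond is never earned.
Reached: Arcpyr — 1 of the 4.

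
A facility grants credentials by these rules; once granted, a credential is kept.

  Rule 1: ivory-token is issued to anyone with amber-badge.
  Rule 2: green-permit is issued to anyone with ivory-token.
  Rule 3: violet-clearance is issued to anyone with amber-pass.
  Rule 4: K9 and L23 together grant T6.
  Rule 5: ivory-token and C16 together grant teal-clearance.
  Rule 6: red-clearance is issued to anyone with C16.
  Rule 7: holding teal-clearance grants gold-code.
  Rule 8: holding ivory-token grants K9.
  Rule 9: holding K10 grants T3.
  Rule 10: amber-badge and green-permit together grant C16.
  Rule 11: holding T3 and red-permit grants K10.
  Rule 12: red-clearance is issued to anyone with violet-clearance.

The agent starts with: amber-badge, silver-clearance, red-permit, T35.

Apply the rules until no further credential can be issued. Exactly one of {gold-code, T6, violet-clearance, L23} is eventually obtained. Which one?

gold-code

Holding amber-badge grants ivory-token (Rule 1).
Holding ivory-token grants green-permit (Rule 2).
Holding amber-badge and green-permit grants C16 (Rule 10).
Holding ivory-token and C16 grants teal-clearance (Rule 5).
Holding teal-clearance grants gold-code (Rule 7).
No rule produces L23, and it is not given. violet-clearance would need amber-pass (Rule 3), but amber-pass is never granted. T6 would need K9 and L23 (Rule 4), but L23 is never granted.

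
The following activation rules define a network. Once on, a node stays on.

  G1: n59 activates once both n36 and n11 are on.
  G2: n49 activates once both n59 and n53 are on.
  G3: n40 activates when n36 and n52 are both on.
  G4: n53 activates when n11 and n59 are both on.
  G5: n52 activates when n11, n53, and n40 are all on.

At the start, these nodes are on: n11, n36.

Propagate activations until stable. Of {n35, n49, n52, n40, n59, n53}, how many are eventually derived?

3

G1: n36 and n11 on → n59 on.
n11 and n59 are on, so n53 activates (G4).
n59 and n53 are on, so n49 activates (G2).
No rule produces n35, and it is not given.
n49: reached.
n52 would need n11, n53, and n40 (G5), but n40 never turns on.
n40 would need n36 and n52 (G3), but n52 never turns on.
n59: reached.
n53: reached.
Reached: n49, n59, and n53 — 3 of the 6.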